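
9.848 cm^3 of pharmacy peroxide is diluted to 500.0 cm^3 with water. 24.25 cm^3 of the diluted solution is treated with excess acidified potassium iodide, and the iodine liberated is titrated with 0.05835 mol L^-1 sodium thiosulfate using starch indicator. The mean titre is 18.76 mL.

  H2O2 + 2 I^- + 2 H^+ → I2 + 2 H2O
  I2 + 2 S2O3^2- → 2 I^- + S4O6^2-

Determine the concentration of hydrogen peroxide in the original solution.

n(S2O3^2-) = 0.01876 × 0.05835 = 1.095 × 10^-3 mol
n(I2) = n(S2O3^2-)/2 = 5.473 × 10^-4 mol
n(H2O2) in the aliquot = 5.473 × 10^-4 mol (1:1 ratio)
[H2O2]_dilute = 5.473 × 10^-4 / 0.02425 = 0.02257 mol/L
[H2O2]_original = 0.02257 × 500.0/9.848 = 1.146 mol/L

1.146 mol/L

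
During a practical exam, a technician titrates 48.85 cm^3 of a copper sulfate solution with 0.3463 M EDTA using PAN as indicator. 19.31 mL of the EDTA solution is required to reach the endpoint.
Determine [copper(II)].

0.1369 M

Cu^2+ + EDTA^4- → [Cu(EDTA)]^2-
n(EDTA) = 0.01931 L × 0.3463 mol/L = 6.687 × 10^-3 mol
n(Cu2+) = 6.687 × 10^-3 mol (1:1 mole ratio)
[Cu2+] = 6.687 × 10^-3 mol / 0.04885 L = 0.1369 mol/L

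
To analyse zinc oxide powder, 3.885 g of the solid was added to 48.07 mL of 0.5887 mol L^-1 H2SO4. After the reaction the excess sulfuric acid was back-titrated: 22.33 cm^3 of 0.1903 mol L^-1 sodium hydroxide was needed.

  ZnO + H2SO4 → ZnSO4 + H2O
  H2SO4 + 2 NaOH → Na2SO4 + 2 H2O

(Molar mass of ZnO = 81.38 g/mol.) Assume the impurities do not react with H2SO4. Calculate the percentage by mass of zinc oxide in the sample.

n(H2SO4) added = 0.04807 × 0.5887 = 0.02830 mol
n(NaOH) used in back-titration = 0.02233 × 0.1903 = 4.249 × 10^-3 mol
From the 1:2 ratio, n(H2SO4) left over = 1/2 × 4.249 × 10^-3 = 2.125 × 10^-3 mol
n(H2SO4) consumed by analyte = 0.02830 − 2.125 × 10^-3 = 0.02617 mol
n(ZnO) = 0.02617 mol (1:1 ratio)
mass of ZnO = 0.02617 × 81.38 = 2.130 g
% ZnO = 2.130 / 3.885 × 100 = 54.83 %

54.83 %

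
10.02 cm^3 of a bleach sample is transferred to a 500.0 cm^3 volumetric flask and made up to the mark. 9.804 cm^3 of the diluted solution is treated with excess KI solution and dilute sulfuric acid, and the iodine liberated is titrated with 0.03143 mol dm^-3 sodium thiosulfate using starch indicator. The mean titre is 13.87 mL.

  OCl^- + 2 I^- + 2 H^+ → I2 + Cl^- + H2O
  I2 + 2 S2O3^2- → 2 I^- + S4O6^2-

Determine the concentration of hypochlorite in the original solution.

n(S2O3^2-) = 0.01387 × 0.03143 = 4.359 × 10^-4 mol
n(I2) = n(S2O3^2-)/2 = 2.180 × 10^-4 mol
n(OCl^-) in the aliquot = 2.180 × 10^-4 mol (1:1 ratio)
[OCl^-]_dilute = 2.180 × 10^-4 / 0.009804 = 0.02223 mol/L
[OCl^-]_original = 0.02223 × 500.0/10.02 = 1.109 mol/L

1.109 mol/L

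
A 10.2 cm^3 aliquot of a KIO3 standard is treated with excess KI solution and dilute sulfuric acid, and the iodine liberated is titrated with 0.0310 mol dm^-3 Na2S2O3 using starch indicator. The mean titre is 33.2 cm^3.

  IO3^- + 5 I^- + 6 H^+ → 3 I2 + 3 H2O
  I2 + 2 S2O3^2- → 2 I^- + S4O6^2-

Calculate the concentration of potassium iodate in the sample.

0.0168 mol/L

n(S2O3^2-) = 0.0332 × 0.0310 = 1.03 × 10^-3 mol
n(I2) = n(S2O3^2-)/2 = 5.15 × 10^-4 mol
From the 1:3 ratio, n(IO3^-) in the aliquot = 1/3 × 5.15 × 10^-4 = 1.72 × 10^-4 mol
[IO3^-] = 1.72 × 10^-4 / 0.0102 = 0.0168 mol/L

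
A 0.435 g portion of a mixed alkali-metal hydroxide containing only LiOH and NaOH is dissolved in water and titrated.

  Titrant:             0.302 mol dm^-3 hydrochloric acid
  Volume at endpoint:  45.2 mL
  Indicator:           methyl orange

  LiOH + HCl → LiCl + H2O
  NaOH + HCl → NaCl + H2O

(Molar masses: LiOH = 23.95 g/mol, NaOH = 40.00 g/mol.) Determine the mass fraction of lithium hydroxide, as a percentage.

n(HCl) = 0.0452 × 0.302 = 0.0137 mol
Let x = n(LiOH), y = n(NaOH).
Titrant: 1x + 1y = 0.0137;  mass: 23.95x + 40.00y = 0.435
Solving, x = 6.92 × 10^-3 mol, y = 6.73 × 10^-3 mol
mass of LiOH = 6.92 × 10^-3 × 23.95 = 0.166 g
% LiOH = 0.166 / 0.435 × 100 = 38.1 %

38.1 %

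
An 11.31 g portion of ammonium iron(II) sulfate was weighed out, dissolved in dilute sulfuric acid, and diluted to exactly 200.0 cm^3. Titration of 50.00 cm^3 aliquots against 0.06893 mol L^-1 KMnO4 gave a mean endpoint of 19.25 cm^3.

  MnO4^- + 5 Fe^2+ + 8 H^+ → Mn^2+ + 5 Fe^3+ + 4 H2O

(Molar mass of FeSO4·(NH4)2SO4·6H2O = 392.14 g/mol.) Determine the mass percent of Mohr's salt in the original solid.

n(KMnO4) per titration = 0.01925 × 0.06893 = 1.327 × 10^-3 mol
From the 5:1 ratio, n(FeSO4·(NH4)2SO4·6H2O) in each aliquot = 5/1 × 1.327 × 10^-3 = 6.635 × 10^-3 mol
n(FeSO4·(NH4)2SO4·6H2O) in the whole flask = 6.635 × 10^-3 × 200.0/50.00 = 0.02654 mol
mass of FeSO4·(NH4)2SO4·6H2O = 0.02654 × 392.14 = 10.41 g
% FeSO4·(NH4)2SO4·6H2O = 10.41 / 11.31 × 100 = 92.01 %

92.01 %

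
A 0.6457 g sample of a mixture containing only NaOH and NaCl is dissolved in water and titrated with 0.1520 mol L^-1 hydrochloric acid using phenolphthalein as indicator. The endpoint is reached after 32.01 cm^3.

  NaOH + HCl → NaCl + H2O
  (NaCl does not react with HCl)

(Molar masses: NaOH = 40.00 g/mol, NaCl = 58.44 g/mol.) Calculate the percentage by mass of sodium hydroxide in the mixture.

n(HCl) = 0.03201 × 0.1520 = 4.866 × 10^-3 mol
Let x = n(NaOH), y = n(NaCl).
Titrant: 1x = 4.866 × 10^-3;  mass: 40.00x + 58.44y = 0.6457
Solving, x = 4.866 × 10^-3 mol, y = 7.719 × 10^-3 mol
mass of NaOH = 4.866 × 10^-3 × 40.00 = 0.1946 g
% NaOH = 0.1946 / 0.6457 × 100 = 30.14 %

30.14 %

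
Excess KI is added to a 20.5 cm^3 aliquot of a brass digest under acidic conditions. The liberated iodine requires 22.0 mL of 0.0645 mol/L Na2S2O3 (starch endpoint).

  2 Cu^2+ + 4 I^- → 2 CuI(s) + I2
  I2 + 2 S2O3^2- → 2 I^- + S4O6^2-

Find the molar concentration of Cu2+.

n(S2O3^2-) = 0.0220 × 0.0645 = 1.42 × 10^-3 mol
n(I2) = n(S2O3^2-)/2 = 7.10 × 10^-4 mol
From the 2:1 ratio, n(Cu2+) in the aliquot = 2/1 × 7.10 × 10^-4 = 1.42 × 10^-3 mol
[Cu2+] = 1.42 × 10^-3 / 0.0205 = 0.0692 mol/L

0.0692 mol/L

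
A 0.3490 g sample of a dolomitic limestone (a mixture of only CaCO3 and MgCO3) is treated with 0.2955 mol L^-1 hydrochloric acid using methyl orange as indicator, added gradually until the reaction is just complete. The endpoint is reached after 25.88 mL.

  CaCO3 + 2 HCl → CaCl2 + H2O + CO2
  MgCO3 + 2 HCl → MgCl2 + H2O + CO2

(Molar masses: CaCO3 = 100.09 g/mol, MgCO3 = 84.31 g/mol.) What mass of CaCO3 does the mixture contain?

n(HCl) = 0.02588 × 0.2955 = 7.648 × 10^-3 mol
Let x = n(CaCO3), y = n(MgCO3).
Titrant: 2x + 2y = 7.648 × 10^-3;  mass: 100.09x + 84.31y = 0.3490
Solving, x = 1.687 × 10^-3 mol, y = 2.137 × 10^-3 mol
mass of CaCO3 = 1.687 × 10^-3 × 100.09 = 0.1688 g

0.1688 g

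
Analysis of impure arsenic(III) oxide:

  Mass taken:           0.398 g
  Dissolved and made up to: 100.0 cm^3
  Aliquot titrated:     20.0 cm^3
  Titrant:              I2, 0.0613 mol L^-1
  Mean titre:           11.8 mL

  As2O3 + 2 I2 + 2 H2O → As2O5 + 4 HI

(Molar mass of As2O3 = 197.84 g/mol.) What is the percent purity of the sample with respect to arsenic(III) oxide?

n(I2) per titration = 0.0118 × 0.0613 = 7.23 × 10^-4 mol
From the 1:2 ratio, n(As2O3) in each aliquot = 1/2 × 7.23 × 10^-4 = 3.62 × 10^-4 mol
n(As2O3) in the whole flask = 3.62 × 10^-4 × 100.0/20.0 = 1.81 × 10^-3 mol
mass of As2O3 = 1.81 × 10^-3 × 197.84 = 0.358 g
% As2O3 = 0.358 / 0.398 × 100 = 89.9 %

89.9 %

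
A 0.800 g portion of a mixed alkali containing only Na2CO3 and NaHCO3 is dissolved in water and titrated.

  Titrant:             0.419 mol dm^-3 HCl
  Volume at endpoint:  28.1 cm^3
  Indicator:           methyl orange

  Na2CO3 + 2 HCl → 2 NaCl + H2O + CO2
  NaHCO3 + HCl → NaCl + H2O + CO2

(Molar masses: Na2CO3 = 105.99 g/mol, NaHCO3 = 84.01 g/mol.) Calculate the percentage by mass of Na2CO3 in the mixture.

40.4 %

n(HCl) = 0.0281 × 0.419 = 0.0118 mol
Let x = n(Na2CO3), y = n(NaHCO3).
Titrant: 2x + 1y = 0.0118;  mass: 105.99x + 84.01y = 0.800
Solving, x = 3.05 × 10^-3 mol, y = 5.68 × 10^-3 mol
mass of Na2CO3 = 3.05 × 10^-3 × 105.99 = 0.323 g
% Na2CO3 = 0.323 / 0.800 × 100 = 40.4 %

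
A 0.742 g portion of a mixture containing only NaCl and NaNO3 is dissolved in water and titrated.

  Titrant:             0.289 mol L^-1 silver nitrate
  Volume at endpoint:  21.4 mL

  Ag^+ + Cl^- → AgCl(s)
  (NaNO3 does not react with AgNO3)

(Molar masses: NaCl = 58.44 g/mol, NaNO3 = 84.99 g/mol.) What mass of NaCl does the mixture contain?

n(AgNO3) = 0.0214 × 0.289 = 6.18 × 10^-3 mol
Let x = n(NaCl), y = n(NaNO3).
Titrant: 1x = 6.18 × 10^-3;  mass: 58.44x + 84.99y = 0.742
Solving, x = 6.18 × 10^-3 mol, y = 4.48 × 10^-3 mol
mass of NaCl = 6.18 × 10^-3 × 58.44 = 0.361 g

0.361 g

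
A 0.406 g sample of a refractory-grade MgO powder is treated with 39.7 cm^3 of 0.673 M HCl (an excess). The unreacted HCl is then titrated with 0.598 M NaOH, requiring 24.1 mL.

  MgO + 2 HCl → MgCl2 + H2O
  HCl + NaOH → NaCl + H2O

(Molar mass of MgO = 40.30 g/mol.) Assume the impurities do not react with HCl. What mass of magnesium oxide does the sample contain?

0.248 g

n(HCl) added = 0.0397 × 0.673 = 0.0267 mol
n(NaOH) used in back-titration = 0.0241 × 0.598 = 0.0144 mol
n(HCl) left over = 0.0144 mol (1:1 ratio)
n(HCl) consumed by analyte = 0.0267 − 0.0144 = 0.0123 mol
From the 1:2 ratio, n(MgO) = 1/2 × 0.0123 = 6.15 × 10^-3 mol
mass of MgO = 6.15 × 10^-3 × 40.30 = 0.248 g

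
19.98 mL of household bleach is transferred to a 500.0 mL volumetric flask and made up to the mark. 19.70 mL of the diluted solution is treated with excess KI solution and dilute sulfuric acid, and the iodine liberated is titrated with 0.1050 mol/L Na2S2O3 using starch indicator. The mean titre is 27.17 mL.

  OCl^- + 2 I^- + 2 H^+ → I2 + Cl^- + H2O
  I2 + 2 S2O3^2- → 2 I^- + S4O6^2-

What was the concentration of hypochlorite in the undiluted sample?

n(S2O3^2-) = 0.02717 × 0.1050 = 2.853 × 10^-3 mol
n(I2) = n(S2O3^2-)/2 = 1.426 × 10^-3 mol
n(OCl^-) in the aliquot = 1.426 × 10^-3 mol (1:1 ratio)
[OCl^-]_dilute = 1.426 × 10^-3 / 0.01970 = 0.07241 mol/L
[OCl^-]_original = 0.07241 × 500.0/19.98 = 1.812 mol/L

1.812 mol/L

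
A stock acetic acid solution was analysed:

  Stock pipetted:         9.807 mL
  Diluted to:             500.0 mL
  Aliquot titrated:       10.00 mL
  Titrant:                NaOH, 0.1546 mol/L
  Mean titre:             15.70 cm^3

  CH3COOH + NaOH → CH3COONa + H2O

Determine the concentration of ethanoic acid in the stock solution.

n(NaOH) = 0.01570 × 0.1546 = 2.427 × 10^-3 mol
n(CH3COOH) in the aliquot = 2.427 × 10^-3 mol (1:1 ratio)
[CH3COOH]_dilute = 2.427 × 10^-3 / 0.01000 = 0.2427 mol/L
Dilution factor = 500.0 / 9.807 = 50.98
[CH3COOH]_stock = 0.2427 × 50.98 = 12.37 mol/L

12.37 mol/L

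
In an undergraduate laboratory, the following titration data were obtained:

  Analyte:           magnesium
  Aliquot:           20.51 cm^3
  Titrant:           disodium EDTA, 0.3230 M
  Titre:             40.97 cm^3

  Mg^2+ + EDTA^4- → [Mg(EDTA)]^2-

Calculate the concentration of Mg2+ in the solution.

n(EDTA) = 0.04097 L × 0.3230 mol/L = 0.01323 mol
n(Mg2+) = 0.01323 mol (1:1 mole ratio)
[Mg2+] = 0.01323 mol / 0.02051 L = 0.6452 mol/L

0.6452 M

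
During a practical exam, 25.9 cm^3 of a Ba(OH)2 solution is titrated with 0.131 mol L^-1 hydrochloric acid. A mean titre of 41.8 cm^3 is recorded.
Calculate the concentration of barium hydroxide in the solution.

Ba(OH)2 + 2 HCl → BaCl2 + 2 H2O
n(HCl) = 0.0418 L × 0.131 mol/L = 5.48 × 10^-3 mol
From the 1:2 mole ratio, n(Ba(OH)2) = 1/2 × 5.48 × 10^-3 = 2.74 × 10^-3 mol
[Ba(OH)2] = 2.74 × 10^-3 mol / 0.0259 L = 0.106 mol/L

0.106 mol/L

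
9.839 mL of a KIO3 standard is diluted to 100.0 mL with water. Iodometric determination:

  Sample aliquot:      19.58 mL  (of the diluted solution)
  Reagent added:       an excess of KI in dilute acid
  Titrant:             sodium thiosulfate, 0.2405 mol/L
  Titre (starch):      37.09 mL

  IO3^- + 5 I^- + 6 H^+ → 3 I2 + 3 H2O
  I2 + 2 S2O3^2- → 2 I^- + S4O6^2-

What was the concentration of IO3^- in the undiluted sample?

0.7717 mol/L

n(S2O3^2-) = 0.03709 × 0.2405 = 8.920 × 10^-3 mol
n(I2) = n(S2O3^2-)/2 = 4.460 × 10^-3 mol
From the 1:3 ratio, n(IO3^-) in the aliquot = 1/3 × 4.460 × 10^-3 = 1.487 × 10^-3 mol
[IO3^-]_dilute = 1.487 × 10^-3 / 0.01958 = 0.07593 mol/L
[IO3^-]_original = 0.07593 × 100.0/9.839 = 0.7717 mol/L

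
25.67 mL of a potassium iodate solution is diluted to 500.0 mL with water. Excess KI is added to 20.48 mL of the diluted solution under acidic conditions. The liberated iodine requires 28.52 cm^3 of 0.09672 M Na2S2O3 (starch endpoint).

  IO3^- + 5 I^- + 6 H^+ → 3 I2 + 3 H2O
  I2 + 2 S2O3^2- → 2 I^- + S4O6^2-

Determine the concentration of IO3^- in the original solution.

n(S2O3^2-) = 0.02852 × 0.09672 = 2.758 × 10^-3 mol
n(I2) = n(S2O3^2-)/2 = 1.379 × 10^-3 mol
From the 1:3 ratio, n(IO3^-) in the aliquot = 1/3 × 1.379 × 10^-3 = 4.597 × 10^-4 mol
[IO3^-]_dilute = 4.597 × 10^-4 / 0.02048 = 0.02245 mol/L
[IO3^-]_original = 0.02245 × 500.0/25.67 = 0.4372 mol/L

0.4372 M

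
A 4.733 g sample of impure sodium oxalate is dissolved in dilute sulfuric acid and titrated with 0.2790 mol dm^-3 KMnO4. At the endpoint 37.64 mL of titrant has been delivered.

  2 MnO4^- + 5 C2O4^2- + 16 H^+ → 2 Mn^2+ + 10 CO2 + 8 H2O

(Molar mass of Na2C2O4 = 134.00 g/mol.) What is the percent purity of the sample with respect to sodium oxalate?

n(KMnO4) = 0.03764 L × 0.2790 mol/L = 0.01050 mol
From the 5:2 ratio, n(Na2C2O4) = 5/2 × 0.01050 = 0.02625 mol
mass of Na2C2O4 = 0.02625 × 134.00 g/mol = 3.518 g
% Na2C2O4 = 3.518 / 4.733 × 100 = 74.33 %

74.33 %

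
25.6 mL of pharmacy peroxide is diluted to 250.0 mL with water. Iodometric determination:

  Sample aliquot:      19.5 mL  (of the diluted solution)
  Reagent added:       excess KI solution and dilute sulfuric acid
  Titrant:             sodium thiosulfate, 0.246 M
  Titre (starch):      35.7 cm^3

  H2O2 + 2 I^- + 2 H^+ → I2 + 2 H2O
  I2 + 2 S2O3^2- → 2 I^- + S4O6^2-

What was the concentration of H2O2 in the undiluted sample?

n(S2O3^2-) = 0.0357 × 0.246 = 8.78 × 10^-3 mol
n(I2) = n(S2O3^2-)/2 = 4.39 × 10^-3 mol
n(H2O2) in the aliquot = 4.39 × 10^-3 mol (1:1 ratio)
[H2O2]_dilute = 4.39 × 10^-3 / 0.0195 = 0.225 mol/L
[H2O2]_original = 0.225 × 250.0/25.6 = 2.20 mol/L

2.20 M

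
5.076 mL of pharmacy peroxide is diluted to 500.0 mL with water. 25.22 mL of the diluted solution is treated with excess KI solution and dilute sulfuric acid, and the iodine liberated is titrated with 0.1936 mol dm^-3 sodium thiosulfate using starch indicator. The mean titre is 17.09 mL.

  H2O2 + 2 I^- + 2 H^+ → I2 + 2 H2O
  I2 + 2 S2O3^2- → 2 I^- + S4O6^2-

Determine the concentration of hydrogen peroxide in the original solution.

6.461 mol/L

n(S2O3^2-) = 0.01709 × 0.1936 = 3.309 × 10^-3 mol
n(I2) = n(S2O3^2-)/2 = 1.654 × 10^-3 mol
n(H2O2) in the aliquot = 1.654 × 10^-3 mol (1:1 ratio)
[H2O2]_dilute = 1.654 × 10^-3 / 0.02522 = 0.06560 mol/L
[H2O2]_original = 0.06560 × 500.0/5.076 = 6.461 mol/L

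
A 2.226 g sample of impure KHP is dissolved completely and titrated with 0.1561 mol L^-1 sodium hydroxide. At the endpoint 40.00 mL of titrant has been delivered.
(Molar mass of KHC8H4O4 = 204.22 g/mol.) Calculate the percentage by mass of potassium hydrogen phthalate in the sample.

57.28 %

KHC8H4O4 + NaOH → KNaC8H4O4 + H2O
n(NaOH) = 0.04000 L × 0.1561 mol/L = 6.244 × 10^-3 mol
n(KHC8H4O4) = 6.244 × 10^-3 mol (1:1 ratio)
mass of KHC8H4O4 = 6.244 × 10^-3 × 204.22 g/mol = 1.275 g
% KHC8H4O4 = 1.275 / 2.226 × 100 = 57.28 %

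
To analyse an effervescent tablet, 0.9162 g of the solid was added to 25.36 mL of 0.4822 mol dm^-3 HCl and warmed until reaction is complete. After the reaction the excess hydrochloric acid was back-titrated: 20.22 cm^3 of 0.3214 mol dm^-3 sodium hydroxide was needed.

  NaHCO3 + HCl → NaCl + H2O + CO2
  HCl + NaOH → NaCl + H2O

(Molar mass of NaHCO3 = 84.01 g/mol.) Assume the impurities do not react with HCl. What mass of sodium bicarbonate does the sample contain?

n(HCl) added = 0.02536 × 0.4822 = 0.01223 mol
n(NaOH) used in back-titration = 0.02022 × 0.3214 = 6.499 × 10^-3 mol
n(HCl) left over = 6.499 × 10^-3 mol (1:1 ratio)
n(HCl) consumed by analyte = 0.01223 − 6.499 × 10^-3 = 5.730 × 10^-3 mol
n(NaHCO3) = 5.730 × 10^-3 mol (1:1 ratio)
mass of NaHCO3 = 5.730 × 10^-3 × 84.01 = 0.4814 g

0.4814 g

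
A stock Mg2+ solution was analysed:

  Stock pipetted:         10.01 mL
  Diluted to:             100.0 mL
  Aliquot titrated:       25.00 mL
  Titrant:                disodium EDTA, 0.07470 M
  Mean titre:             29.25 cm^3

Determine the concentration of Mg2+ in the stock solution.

Mg^2+ + EDTA^4- → [Mg(EDTA)]^2-
n(EDTA) = 0.02925 × 0.07470 = 2.185 × 10^-3 mol
n(Mg2+) in the aliquot = 2.185 × 10^-3 mol (1:1 ratio)
[Mg2+]_dilute = 2.185 × 10^-3 / 0.02500 = 0.08740 mol/L
Dilution factor = 100.0 / 10.01 = 9.990
[Mg2+]_stock = 0.08740 × 9.990 = 0.8731 mol/L

0.8731 M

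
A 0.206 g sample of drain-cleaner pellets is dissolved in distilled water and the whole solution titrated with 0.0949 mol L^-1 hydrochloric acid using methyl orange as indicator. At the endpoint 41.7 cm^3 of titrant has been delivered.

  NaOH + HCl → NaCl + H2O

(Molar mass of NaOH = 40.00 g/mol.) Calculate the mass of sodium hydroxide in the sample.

n(HCl) = 0.0417 L × 0.0949 mol/L = 3.96 × 10^-3 mol
n(NaOH) = 3.96 × 10^-3 mol (1:1 ratio)
mass of NaOH = 3.96 × 10^-3 × 40.00 g/mol = 0.158 g

0.158 g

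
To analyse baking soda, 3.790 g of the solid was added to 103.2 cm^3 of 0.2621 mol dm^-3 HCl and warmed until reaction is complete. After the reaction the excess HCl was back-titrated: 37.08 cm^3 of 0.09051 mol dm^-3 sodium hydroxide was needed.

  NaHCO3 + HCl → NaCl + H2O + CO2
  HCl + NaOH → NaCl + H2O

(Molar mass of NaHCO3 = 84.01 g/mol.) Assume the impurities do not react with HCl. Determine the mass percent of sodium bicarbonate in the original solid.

n(HCl) added = 0.1032 × 0.2621 = 0.02705 mol
n(NaOH) used in back-titration = 0.03708 × 0.09051 = 3.356 × 10^-3 mol
n(HCl) left over = 3.356 × 10^-3 mol (1:1 ratio)
n(HCl) consumed by analyte = 0.02705 − 3.356 × 10^-3 = 0.02369 mol
n(NaHCO3) = 0.02369 mol (1:1 ratio)
mass of NaHCO3 = 0.02369 × 84.01 = 1.990 g
% NaHCO3 = 1.990 / 3.790 × 100 = 52.52 %

52.52 %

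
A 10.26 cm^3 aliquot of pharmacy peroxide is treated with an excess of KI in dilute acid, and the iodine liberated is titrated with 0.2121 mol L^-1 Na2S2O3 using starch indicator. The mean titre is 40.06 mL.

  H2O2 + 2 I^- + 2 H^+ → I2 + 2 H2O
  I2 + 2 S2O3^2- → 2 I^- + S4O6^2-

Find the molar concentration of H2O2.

0.4141 mol/L

n(S2O3^2-) = 0.04006 × 0.2121 = 8.497 × 10^-3 mol
n(I2) = n(S2O3^2-)/2 = 4.248 × 10^-3 mol
n(H2O2) in the aliquot = 4.248 × 10^-3 mol (1:1 ratio)
[H2O2] = 4.248 × 10^-3 / 0.01026 = 0.4141 mol/L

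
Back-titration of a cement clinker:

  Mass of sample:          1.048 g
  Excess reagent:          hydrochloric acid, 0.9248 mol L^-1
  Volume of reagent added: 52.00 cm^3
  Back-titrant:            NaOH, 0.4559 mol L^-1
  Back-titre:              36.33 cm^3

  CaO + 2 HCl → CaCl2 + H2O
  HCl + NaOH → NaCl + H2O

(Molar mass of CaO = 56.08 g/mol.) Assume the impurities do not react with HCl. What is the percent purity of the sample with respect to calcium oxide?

n(HCl) added = 0.05200 × 0.9248 = 0.04809 mol
n(NaOH) used in back-titration = 0.03633 × 0.4559 = 0.01656 mol
n(HCl) left over = 0.01656 mol (1:1 ratio)
n(HCl) consumed by analyte = 0.04809 − 0.01656 = 0.03153 mol
From the 1:2 ratio, n(CaO) = 1/2 × 0.03153 = 0.01576 mol
mass of CaO = 0.01576 × 56.08 = 0.8840 g
% CaO = 0.8840 / 1.048 × 100 = 84.35 %

84.35 %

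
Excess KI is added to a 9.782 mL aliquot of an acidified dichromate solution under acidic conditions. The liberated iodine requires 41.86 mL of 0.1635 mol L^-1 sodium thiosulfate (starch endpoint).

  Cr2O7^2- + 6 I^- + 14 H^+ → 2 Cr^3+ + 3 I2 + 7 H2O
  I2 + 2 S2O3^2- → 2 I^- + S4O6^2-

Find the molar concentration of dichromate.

0.1166 mol/L

n(S2O3^2-) = 0.04186 × 0.1635 = 6.844 × 10^-3 mol
n(I2) = n(S2O3^2-)/2 = 3.422 × 10^-3 mol
From the 1:3 ratio, n(Cr2O7^2-) in the aliquot = 1/3 × 3.422 × 10^-3 = 1.141 × 10^-3 mol
[Cr2O7^2-] = 1.141 × 10^-3 / 0.009782 = 0.1166 mol/L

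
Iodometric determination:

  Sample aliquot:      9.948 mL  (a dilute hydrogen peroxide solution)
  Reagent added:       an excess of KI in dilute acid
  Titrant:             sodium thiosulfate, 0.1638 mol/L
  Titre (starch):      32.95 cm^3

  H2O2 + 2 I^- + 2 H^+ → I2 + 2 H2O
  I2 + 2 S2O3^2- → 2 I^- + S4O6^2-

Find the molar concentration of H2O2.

n(S2O3^2-) = 0.03295 × 0.1638 = 5.397 × 10^-3 mol
n(I2) = n(S2O3^2-)/2 = 2.699 × 10^-3 mol
n(H2O2) in the aliquot = 2.699 × 10^-3 mol (1:1 ratio)
[H2O2] = 2.699 × 10^-3 / 0.009948 = 0.2713 mol/L

0.2713 mol/L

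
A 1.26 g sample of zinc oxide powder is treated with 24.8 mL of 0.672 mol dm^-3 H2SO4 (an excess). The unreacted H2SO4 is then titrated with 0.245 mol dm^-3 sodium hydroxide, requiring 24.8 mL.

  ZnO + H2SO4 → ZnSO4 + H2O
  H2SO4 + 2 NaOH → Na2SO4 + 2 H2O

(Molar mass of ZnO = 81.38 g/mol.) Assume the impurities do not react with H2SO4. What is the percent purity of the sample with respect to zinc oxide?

88.0 %

n(H2SO4) added = 0.0248 × 0.672 = 0.0167 mol
n(NaOH) used in back-titration = 0.0248 × 0.245 = 6.08 × 10^-3 mol
From the 1:2 ratio, n(H2SO4) left over = 1/2 × 6.08 × 10^-3 = 3.04 × 10^-3 mol
n(H2SO4) consumed by analyte = 0.0167 − 3.04 × 10^-3 = 0.0136 mol
n(ZnO) = 0.0136 mol (1:1 ratio)
mass of ZnO = 0.0136 × 81.38 = 1.11 g
% ZnO = 1.11 / 1.26 × 100 = 88.0 %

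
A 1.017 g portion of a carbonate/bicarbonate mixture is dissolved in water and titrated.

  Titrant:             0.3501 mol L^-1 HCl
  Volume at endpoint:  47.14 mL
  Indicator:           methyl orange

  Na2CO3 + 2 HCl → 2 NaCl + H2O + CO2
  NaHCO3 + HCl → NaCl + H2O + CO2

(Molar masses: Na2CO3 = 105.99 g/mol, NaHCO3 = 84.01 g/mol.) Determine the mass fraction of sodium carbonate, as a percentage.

62.08 %

n(HCl) = 0.04714 × 0.3501 = 0.01650 mol
Let x = n(Na2CO3), y = n(NaHCO3).
Titrant: 2x + 1y = 0.01650;  mass: 105.99x + 84.01y = 1.017
Solving, x = 5.956 × 10^-3 mol, y = 4.591 × 10^-3 mol
mass of Na2CO3 = 5.956 × 10^-3 × 105.99 = 0.6313 g
% Na2CO3 = 0.6313 / 1.017 × 100 = 62.08 %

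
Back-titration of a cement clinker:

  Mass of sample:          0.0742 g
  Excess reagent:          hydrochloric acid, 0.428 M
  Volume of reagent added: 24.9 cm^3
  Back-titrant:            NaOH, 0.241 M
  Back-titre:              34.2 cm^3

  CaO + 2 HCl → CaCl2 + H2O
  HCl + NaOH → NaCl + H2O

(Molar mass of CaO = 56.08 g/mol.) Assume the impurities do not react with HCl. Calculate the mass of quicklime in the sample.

n(HCl) added = 0.0249 × 0.428 = 0.0107 mol
n(NaOH) used in back-titration = 0.0342 × 0.241 = 8.24 × 10^-3 mol
n(HCl) left over = 8.24 × 10^-3 mol (1:1 ratio)
n(HCl) consumed by analyte = 0.0107 − 8.24 × 10^-3 = 2.42 × 10^-3 mol
From the 1:2 ratio, n(CaO) = 1/2 × 2.42 × 10^-3 = 1.21 × 10^-3 mol
mass of CaO = 1.21 × 10^-3 × 56.08 = 0.0677 g

0.0677 g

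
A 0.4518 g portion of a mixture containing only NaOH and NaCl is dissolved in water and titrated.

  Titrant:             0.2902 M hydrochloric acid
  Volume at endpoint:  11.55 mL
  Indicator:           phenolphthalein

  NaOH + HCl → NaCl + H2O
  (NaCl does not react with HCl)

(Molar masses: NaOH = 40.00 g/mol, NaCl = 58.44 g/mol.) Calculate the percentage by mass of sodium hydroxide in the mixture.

n(HCl) = 0.01155 × 0.2902 = 3.352 × 10^-3 mol
Let x = n(NaOH), y = n(NaCl).
Titrant: 1x = 3.352 × 10^-3;  mass: 40.00x + 58.44y = 0.4518
Solving, x = 3.352 × 10^-3 mol, y = 5.437 × 10^-3 mol
mass of NaOH = 3.352 × 10^-3 × 40.00 = 0.1341 g
% NaOH = 0.1341 / 0.4518 × 100 = 29.68 %

29.68 %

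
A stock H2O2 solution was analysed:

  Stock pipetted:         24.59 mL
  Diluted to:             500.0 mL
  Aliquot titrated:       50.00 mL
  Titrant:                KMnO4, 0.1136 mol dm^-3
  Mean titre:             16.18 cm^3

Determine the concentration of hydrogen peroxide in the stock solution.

1.869 mol/L

2 MnO4^- + 5 H2O2 + 6 H^+ → 2 Mn^2+ + 5 O2 + 8 H2O
n(KMnO4) = 0.01618 × 0.1136 = 1.838 × 10^-3 mol
From the 5:2 ratio, n(H2O2) in the aliquot = 5/2 × 1.838 × 10^-3 = 4.595 × 10^-3 mol
[H2O2]_dilute = 4.595 × 10^-3 / 0.05000 = 0.09190 mol/L
Dilution factor = 500.0 / 24.59 = 20.33
[H2O2]_stock = 0.09190 × 20.33 = 1.869 mol/L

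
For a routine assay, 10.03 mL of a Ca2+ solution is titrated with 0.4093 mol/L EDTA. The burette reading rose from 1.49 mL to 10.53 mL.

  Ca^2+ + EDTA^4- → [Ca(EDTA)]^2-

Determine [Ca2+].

0.3689 mol/L

n(EDTA) = 0.009040 L × 0.4093 mol/L = 3.700 × 10^-3 mol
n(Ca2+) = 3.700 × 10^-3 mol (1:1 mole ratio)
[Ca2+] = 3.700 × 10^-3 mol / 0.01003 L = 0.3689 mol/L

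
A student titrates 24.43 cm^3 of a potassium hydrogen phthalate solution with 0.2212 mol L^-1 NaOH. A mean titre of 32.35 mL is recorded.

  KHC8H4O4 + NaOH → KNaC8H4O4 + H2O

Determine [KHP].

n(NaOH) = 0.03235 L × 0.2212 mol/L = 7.156 × 10^-3 mol
n(KHC8H4O4) = 7.156 × 10^-3 mol (1:1 mole ratio)
[KHC8H4O4] = 7.156 × 10^-3 mol / 0.02443 L = 0.2929 mol/L

0.2929 mol/L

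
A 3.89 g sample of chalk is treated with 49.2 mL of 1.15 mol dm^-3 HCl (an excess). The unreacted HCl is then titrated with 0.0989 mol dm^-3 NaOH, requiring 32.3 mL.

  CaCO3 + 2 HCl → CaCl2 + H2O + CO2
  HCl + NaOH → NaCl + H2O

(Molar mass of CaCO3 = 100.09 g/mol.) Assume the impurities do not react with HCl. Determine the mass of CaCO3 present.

n(HCl) added = 0.0492 × 1.15 = 0.0566 mol
n(NaOH) used in back-titration = 0.0323 × 0.0989 = 3.19 × 10^-3 mol
n(HCl) left over = 3.19 × 10^-3 mol (1:1 ratio)
n(HCl) consumed by analyte = 0.0566 − 3.19 × 10^-3 = 0.0534 mol
From the 1:2 ratio, n(CaCO3) = 1/2 × 0.0534 = 0.0267 mol
mass of CaCO3 = 0.0267 × 100.09 = 2.67 g

2.67 g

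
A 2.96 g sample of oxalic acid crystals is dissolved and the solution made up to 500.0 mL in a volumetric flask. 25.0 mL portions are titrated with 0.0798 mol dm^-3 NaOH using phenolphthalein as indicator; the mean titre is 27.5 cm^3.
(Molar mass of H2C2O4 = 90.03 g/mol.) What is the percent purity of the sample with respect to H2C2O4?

H2C2O4 + 2 NaOH → Na2C2O4 + 2 H2O
n(NaOH) per titration = 0.0275 × 0.0798 = 2.19 × 10^-3 mol
From the 1:2 ratio, n(H2C2O4) in each aliquot = 1/2 × 2.19 × 10^-3 = 1.10 × 10^-3 mol
n(H2C2O4) in the whole flask = 1.10 × 10^-3 × 500.0/25.0 = 0.0219 mol
mass of H2C2O4 = 0.0219 × 90.03 = 1.98 g
% H2C2O4 = 1.98 / 2.96 × 100 = 66.7 %

66.7 %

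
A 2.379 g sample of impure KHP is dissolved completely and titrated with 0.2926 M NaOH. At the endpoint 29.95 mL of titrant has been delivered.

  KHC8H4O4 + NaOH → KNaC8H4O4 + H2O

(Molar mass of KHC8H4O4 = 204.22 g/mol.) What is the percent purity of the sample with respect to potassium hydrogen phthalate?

n(NaOH) = 0.02995 L × 0.2926 mol/L = 8.763 × 10^-3 mol
n(KHC8H4O4) = 8.763 × 10^-3 mol (1:1 ratio)
mass of KHC8H4O4 = 8.763 × 10^-3 × 204.22 g/mol = 1.790 g
% KHC8H4O4 = 1.790 / 2.379 × 100 = 75.23 %

75.23 %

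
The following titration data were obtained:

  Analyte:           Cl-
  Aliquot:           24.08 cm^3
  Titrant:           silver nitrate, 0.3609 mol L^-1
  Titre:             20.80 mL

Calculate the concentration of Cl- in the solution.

Ag^+ + Cl^- → AgCl(s)
n(AgNO3) = 0.02080 L × 0.3609 mol/L = 7.507 × 10^-3 mol
n(Cl-) = 7.507 × 10^-3 mol (1:1 mole ratio)
[Cl-] = 7.507 × 10^-3 mol / 0.02408 L = 0.3117 mol/L

0.3117 mol/L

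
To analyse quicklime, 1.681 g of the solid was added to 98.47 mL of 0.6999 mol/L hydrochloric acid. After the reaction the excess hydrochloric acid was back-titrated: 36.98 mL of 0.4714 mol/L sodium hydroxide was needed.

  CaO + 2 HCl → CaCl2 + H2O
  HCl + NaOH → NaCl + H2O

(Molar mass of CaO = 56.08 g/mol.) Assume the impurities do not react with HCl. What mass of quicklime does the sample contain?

n(HCl) added = 0.09847 × 0.6999 = 0.06892 mol
n(NaOH) used in back-titration = 0.03698 × 0.4714 = 0.01743 mol
n(HCl) left over = 0.01743 mol (1:1 ratio)
n(HCl) consumed by analyte = 0.06892 − 0.01743 = 0.05149 mol
From the 1:2 ratio, n(CaO) = 1/2 × 0.05149 = 0.02574 mol
mass of CaO = 0.02574 × 56.08 = 1.444 g

1.444 g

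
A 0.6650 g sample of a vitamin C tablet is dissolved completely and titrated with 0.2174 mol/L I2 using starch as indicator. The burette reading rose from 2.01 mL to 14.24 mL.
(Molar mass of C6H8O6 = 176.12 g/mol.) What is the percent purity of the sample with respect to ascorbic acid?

C6H8O6 + I2 → C6H6O6 + 2 HI
n(I2) = 0.01223 L × 0.2174 mol/L = 2.659 × 10^-3 mol
n(C6H8O6) = 2.659 × 10^-3 mol (1:1 ratio)
mass of C6H8O6 = 2.659 × 10^-3 × 176.12 g/mol = 0.4683 g
% C6H8O6 = 0.4683 / 0.6650 × 100 = 70.42 %

70.42 %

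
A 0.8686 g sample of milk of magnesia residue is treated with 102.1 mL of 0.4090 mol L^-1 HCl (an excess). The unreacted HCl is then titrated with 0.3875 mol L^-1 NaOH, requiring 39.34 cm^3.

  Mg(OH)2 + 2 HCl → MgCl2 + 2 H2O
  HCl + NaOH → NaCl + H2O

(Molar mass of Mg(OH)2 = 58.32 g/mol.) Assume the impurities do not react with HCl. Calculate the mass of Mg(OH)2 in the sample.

0.7732 g

n(HCl) added = 0.1021 × 0.4090 = 0.04176 mol
n(NaOH) used in back-titration = 0.03934 × 0.3875 = 0.01524 mol
n(HCl) left over = 0.01524 mol (1:1 ratio)
n(HCl) consumed by analyte = 0.04176 − 0.01524 = 0.02651 mol
From the 1:2 ratio, n(Mg(OH)2) = 1/2 × 0.02651 = 0.01326 mol
mass of Mg(OH)2 = 0.01326 × 58.32 = 0.7732 g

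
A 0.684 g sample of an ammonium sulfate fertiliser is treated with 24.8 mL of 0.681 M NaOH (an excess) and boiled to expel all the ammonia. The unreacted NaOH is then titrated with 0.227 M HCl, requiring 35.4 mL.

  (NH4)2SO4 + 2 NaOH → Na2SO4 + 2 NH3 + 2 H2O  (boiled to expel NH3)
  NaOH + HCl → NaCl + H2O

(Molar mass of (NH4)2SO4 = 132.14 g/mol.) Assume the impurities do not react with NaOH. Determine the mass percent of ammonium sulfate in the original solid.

85.5 %

n(NaOH) added = 0.0248 × 0.681 = 0.0169 mol
n(HCl) used in back-titration = 0.0354 × 0.227 = 8.04 × 10^-3 mol
n(NaOH) left over = 8.04 × 10^-3 mol (1:1 ratio)
n(NaOH) consumed by analyte = 0.0169 − 8.04 × 10^-3 = 8.85 × 10^-3 mol
From the 1:2 ratio, n((NH4)2SO4) = 1/2 × 8.85 × 10^-3 = 4.43 × 10^-3 mol
mass of (NH4)2SO4 = 4.43 × 10^-3 × 132.14 = 0.585 g
% (NH4)2SO4 = 0.585 / 0.684 × 100 = 85.5 %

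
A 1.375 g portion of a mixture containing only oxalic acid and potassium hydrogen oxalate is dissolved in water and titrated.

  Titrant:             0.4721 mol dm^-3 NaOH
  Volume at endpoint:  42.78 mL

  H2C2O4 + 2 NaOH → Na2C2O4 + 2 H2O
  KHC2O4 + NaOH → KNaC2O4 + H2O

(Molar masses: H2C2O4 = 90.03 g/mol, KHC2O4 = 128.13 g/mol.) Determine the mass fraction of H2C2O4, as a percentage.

n(NaOH) = 0.04278 × 0.4721 = 0.02020 mol
Let x = n(H2C2O4), y = n(KHC2O4).
Titrant: 2x + 1y = 0.02020;  mass: 90.03x + 128.13y = 1.375
Solving, x = 7.296 × 10^-3 mol, y = 5.605 × 10^-3 mol
mass of H2C2O4 = 7.296 × 10^-3 × 90.03 = 0.6568 g
% H2C2O4 = 0.6568 / 1.375 × 100 = 47.77 %

47.77 %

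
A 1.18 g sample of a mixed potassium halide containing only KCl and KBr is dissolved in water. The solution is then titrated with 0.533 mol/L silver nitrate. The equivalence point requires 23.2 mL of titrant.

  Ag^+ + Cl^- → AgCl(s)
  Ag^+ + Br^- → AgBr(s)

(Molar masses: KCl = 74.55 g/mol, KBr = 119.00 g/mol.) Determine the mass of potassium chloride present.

0.489 g

n(AgNO3) = 0.0232 × 0.533 = 0.0124 mol
Let x = n(KCl), y = n(KBr).
Titrant: 1x + 1y = 0.0124;  mass: 74.55x + 119.00y = 1.18
Solving, x = 6.56 × 10^-3 mol, y = 5.81 × 10^-3 mol
mass of KCl = 6.56 × 10^-3 × 74.55 = 0.489 g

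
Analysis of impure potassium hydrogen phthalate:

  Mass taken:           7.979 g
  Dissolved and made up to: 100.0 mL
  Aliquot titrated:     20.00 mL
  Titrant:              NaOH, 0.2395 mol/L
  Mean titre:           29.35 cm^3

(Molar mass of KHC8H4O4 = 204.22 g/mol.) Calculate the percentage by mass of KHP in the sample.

89.96 %

KHC8H4O4 + NaOH → KNaC8H4O4 + H2O
n(NaOH) per titration = 0.02935 × 0.2395 = 7.029 × 10^-3 mol
n(KHC8H4O4) in each aliquot = 7.029 × 10^-3 mol (1:1 ratio)
n(KHC8H4O4) in the whole flask = 7.029 × 10^-3 × 100.0/20.00 = 0.03515 mol
mass of KHC8H4O4 = 0.03515 × 204.22 = 7.178 g
% KHC8H4O4 = 7.178 / 7.979 × 100 = 89.96 %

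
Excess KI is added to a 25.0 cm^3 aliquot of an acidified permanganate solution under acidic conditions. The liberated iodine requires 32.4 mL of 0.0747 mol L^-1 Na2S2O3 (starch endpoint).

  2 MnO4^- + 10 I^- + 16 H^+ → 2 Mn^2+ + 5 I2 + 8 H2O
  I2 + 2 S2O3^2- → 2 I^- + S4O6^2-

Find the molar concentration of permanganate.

0.0194 mol/L

n(S2O3^2-) = 0.0324 × 0.0747 = 2.42 × 10^-3 mol
n(I2) = n(S2O3^2-)/2 = 1.21 × 10^-3 mol
From the 2:5 ratio, n(MnO4^-) in the aliquot = 2/5 × 1.21 × 10^-3 = 4.84 × 10^-4 mol
[MnO4^-] = 4.84 × 10^-4 / 0.0250 = 0.0194 mol/L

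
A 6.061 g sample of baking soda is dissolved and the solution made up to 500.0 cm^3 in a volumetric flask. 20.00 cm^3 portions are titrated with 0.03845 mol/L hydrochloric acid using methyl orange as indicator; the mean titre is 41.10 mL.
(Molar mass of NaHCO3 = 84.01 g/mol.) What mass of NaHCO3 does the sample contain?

NaHCO3 + HCl → NaCl + H2O + CO2
n(HCl) per titration = 0.04110 × 0.03845 = 1.580 × 10^-3 mol
n(NaHCO3) in each aliquot = 1.580 × 10^-3 mol (1:1 ratio)
n(NaHCO3) in the whole flask = 1.580 × 10^-3 × 500.0/20.00 = 0.03951 mol
mass of NaHCO3 = 0.03951 × 84.01 = 3.319 g

3.319 g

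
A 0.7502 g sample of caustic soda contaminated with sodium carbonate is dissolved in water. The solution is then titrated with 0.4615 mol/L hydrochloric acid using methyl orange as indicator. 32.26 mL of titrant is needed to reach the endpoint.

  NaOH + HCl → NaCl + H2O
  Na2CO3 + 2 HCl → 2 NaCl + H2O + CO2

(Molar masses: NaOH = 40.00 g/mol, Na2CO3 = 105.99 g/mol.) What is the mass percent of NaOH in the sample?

15.92 %

n(HCl) = 0.03226 × 0.4615 = 0.01489 mol
Let x = n(NaOH), y = n(Na2CO3).
Titrant: 1x + 2y = 0.01489;  mass: 40.00x + 105.99y = 0.7502
Solving, x = 2.985 × 10^-3 mol, y = 5.952 × 10^-3 mol
mass of NaOH = 2.985 × 10^-3 × 40.00 = 0.1194 g
% NaOH = 0.1194 / 0.7502 × 100 = 15.92 %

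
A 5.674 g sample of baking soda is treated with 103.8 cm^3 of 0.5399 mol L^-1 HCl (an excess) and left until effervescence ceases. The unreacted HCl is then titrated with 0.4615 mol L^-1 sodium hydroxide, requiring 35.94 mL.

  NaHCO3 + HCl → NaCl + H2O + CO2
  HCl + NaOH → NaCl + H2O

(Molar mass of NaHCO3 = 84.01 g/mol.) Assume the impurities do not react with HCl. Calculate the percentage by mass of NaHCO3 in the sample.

n(HCl) added = 0.1038 × 0.5399 = 0.05604 mol
n(NaOH) used in back-titration = 0.03594 × 0.4615 = 0.01659 mol
n(HCl) left over = 0.01659 mol (1:1 ratio)
n(HCl) consumed by analyte = 0.05604 − 0.01659 = 0.03946 mol
n(NaHCO3) = 0.03946 mol (1:1 ratio)
mass of NaHCO3 = 0.03946 × 84.01 = 3.315 g
% NaHCO3 = 3.315 / 5.674 × 100 = 58.42 %

58.42 %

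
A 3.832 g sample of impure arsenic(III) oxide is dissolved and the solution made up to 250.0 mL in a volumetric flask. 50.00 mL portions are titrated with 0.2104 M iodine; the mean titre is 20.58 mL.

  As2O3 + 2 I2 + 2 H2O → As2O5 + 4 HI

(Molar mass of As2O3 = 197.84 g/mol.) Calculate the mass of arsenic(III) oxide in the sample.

2.142 g

n(I2) per titration = 0.02058 × 0.2104 = 4.330 × 10^-3 mol
From the 1:2 ratio, n(As2O3) in each aliquot = 1/2 × 4.330 × 10^-3 = 2.165 × 10^-3 mol
n(As2O3) in the whole flask = 2.165 × 10^-3 × 250.0/50.00 = 0.01083 mol
mass of As2O3 = 0.01083 × 197.84 = 2.142 g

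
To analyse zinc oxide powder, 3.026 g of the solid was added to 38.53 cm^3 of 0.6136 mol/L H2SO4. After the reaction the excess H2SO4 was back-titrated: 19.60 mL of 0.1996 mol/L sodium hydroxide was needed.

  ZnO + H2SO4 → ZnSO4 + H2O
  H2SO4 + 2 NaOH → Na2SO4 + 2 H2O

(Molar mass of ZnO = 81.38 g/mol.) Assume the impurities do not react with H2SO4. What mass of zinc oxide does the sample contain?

1.765 g

n(H2SO4) added = 0.03853 × 0.6136 = 0.02364 mol
n(NaOH) used in back-titration = 0.01960 × 0.1996 = 3.912 × 10^-3 mol
From the 1:2 ratio, n(H2SO4) left over = 1/2 × 3.912 × 10^-3 = 1.956 × 10^-3 mol
n(H2SO4) consumed by analyte = 0.02364 − 1.956 × 10^-3 = 0.02169 mol
n(ZnO) = 0.02169 mol (1:1 ratio)
mass of ZnO = 0.02169 × 81.38 = 1.765 g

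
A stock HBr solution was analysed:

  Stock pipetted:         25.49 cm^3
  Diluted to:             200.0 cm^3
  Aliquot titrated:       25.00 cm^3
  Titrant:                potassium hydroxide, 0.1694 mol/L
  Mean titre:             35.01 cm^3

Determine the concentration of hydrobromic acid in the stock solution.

1.861 mol/L

HBr + KOH → KBr + H2O
n(KOH) = 0.03501 × 0.1694 = 5.931 × 10^-3 mol
n(HBr) in the aliquot = 5.931 × 10^-3 mol (1:1 ratio)
[HBr]_dilute = 5.931 × 10^-3 / 0.02500 = 0.2372 mol/L
Dilution factor = 200.0 / 25.49 = 7.846
[HBr]_stock = 0.2372 × 7.846 = 1.861 mol/L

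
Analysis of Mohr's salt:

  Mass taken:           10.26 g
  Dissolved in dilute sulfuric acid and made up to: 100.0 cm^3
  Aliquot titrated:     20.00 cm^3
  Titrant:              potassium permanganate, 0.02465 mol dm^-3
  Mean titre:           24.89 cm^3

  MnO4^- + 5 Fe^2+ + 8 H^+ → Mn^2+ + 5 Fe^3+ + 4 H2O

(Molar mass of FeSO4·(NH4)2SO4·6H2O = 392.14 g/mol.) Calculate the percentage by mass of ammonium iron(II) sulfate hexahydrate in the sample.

n(KMnO4) per titration = 0.02489 × 0.02465 = 6.135 × 10^-4 mol
From the 5:1 ratio, n(FeSO4·(NH4)2SO4·6H2O) in each aliquot = 5/1 × 6.135 × 10^-4 = 3.068 × 10^-3 mol
n(FeSO4·(NH4)2SO4·6H2O) in the whole flask = 3.068 × 10^-3 × 100.0/20.00 = 0.01534 mol
mass of FeSO4·(NH4)2SO4·6H2O = 0.01534 × 392.14 = 6.015 g
% FeSO4·(NH4)2SO4·6H2O = 6.015 / 10.26 × 100 = 58.62 %

58.62 %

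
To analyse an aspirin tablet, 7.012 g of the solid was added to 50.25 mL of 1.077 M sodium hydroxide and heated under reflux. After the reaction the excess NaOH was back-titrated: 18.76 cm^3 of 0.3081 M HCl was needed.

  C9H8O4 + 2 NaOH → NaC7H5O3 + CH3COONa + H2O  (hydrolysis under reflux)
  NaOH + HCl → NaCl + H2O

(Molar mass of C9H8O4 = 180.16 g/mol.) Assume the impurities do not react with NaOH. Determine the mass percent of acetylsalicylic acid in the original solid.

62.10 %

n(NaOH) added = 0.05025 × 1.077 = 0.05412 mol
n(HCl) used in back-titration = 0.01876 × 0.3081 = 5.780 × 10^-3 mol
n(NaOH) left over = 5.780 × 10^-3 mol (1:1 ratio)
n(NaOH) consumed by analyte = 0.05412 − 5.780 × 10^-3 = 0.04834 mol
From the 1:2 ratio, n(C9H8O4) = 1/2 × 0.04834 = 0.02417 mol
mass of C9H8O4 = 0.02417 × 180.16 = 4.354 g
% C9H8O4 = 4.354 / 7.012 × 100 = 62.10 %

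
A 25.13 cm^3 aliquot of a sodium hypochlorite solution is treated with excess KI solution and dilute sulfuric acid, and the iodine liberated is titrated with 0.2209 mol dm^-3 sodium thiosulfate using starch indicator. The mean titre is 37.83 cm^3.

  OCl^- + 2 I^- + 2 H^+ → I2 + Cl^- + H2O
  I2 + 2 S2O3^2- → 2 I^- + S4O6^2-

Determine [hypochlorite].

n(S2O3^2-) = 0.03783 × 0.2209 = 8.357 × 10^-3 mol
n(I2) = n(S2O3^2-)/2 = 4.178 × 10^-3 mol
n(OCl^-) in the aliquot = 4.178 × 10^-3 mol (1:1 ratio)
[OCl^-] = 4.178 × 10^-3 / 0.02513 = 0.1663 mol/L

0.1663 mol/L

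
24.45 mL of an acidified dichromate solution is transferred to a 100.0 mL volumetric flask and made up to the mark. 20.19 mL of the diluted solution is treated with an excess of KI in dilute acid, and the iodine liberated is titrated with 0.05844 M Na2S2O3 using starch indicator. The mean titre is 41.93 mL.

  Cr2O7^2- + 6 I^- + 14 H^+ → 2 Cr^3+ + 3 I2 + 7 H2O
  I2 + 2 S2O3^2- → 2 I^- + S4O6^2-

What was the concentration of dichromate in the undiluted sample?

0.08273 M

n(S2O3^2-) = 0.04193 × 0.05844 = 2.450 × 10^-3 mol
n(I2) = n(S2O3^2-)/2 = 1.225 × 10^-3 mol
From the 1:3 ratio, n(Cr2O7^2-) in the aliquot = 1/3 × 1.225 × 10^-3 = 4.084 × 10^-4 mol
[Cr2O7^2-]_dilute = 4.084 × 10^-4 / 0.02019 = 0.02023 mol/L
[Cr2O7^2-]_original = 0.02023 × 100.0/24.45 = 0.08273 mol/L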